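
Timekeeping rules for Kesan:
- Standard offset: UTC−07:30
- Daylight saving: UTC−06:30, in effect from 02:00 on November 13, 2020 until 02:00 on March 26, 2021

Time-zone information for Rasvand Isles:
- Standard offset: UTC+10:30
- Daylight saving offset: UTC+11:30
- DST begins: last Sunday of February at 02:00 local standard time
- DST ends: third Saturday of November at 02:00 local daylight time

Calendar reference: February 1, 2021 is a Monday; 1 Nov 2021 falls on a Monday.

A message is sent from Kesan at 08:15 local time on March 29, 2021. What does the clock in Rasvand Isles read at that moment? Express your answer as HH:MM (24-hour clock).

03:15

Daylight saving runs 13 November 2020 – 26 March 2021; March 29, 2021 is outside that window, so Kesan is on standard time at UTC−07:30.
08:15 Kesan + 7h30m = 15:45 UTC.
1 February 2021 is a Monday, so Sundays fall on 7, 14, 21, 28; the last is February 28.
1 November 2021 is a Monday, so the first Saturday is November 6 and the third is November 20.
At the standard offset (UTC+10:30), 15:45 UTC + 10h30m = 02:15 Rasvand Isles standard time (rolling into the next day, 30 March 2021).
The standard-time date in Rasvand Isles, March 30, 2021, lies within the daylight-saving period (28 February – 20 November), so Rasvand Isles is on daylight time, UTC+11:30.
15:45 UTC + 11h30m = 03:15 Rasvand Isles (rolling into the next day, 30 March 2021).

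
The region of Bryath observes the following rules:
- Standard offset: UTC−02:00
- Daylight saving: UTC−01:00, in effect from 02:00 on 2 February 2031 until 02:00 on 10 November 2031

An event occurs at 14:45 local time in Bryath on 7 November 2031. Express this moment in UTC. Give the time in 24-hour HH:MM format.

7 November 2031 falls between 2 February and 10 November, so daylight saving is in effect and Bryath is at UTC−01:00.
14:45 local + 1h = 15:45 UTC.

15:45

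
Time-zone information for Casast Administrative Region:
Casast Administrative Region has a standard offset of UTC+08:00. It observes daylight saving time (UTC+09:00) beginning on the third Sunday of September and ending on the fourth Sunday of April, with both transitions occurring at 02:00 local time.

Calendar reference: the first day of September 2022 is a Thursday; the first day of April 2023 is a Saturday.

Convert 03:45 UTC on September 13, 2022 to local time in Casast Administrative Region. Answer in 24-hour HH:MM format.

11:45

1 September 2022 is a Thursday, so the first Sunday is September 4 and the third is September 18.
1 April 2023 is a Saturday, so the first Sunday is April 2 and the fourth is April 23.
At the standard offset (UTC+08:00), 03:45 UTC + 8h = 11:45 Casast Administrative Region standard time.
The standard-time date in Casast Administrative Region, September 13, 2022, is outside the daylight-saving period (18 September 2022 – 23 April 2023), so Casast Administrative Region is on standard time, UTC+08:00.
03:45 UTC + 8h = 11:45 local.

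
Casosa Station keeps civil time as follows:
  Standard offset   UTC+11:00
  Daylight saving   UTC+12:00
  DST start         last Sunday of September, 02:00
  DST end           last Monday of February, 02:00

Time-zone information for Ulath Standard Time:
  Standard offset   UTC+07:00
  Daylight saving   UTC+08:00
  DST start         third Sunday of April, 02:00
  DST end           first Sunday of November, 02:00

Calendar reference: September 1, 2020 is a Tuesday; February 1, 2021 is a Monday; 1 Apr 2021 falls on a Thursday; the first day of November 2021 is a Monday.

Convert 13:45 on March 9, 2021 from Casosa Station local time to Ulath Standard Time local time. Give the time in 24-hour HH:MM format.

1 September 2020 is a Tuesday, so Sundays fall on 6, 13, 20, 27; the last is September 27.
1 February 2021 is a Monday, so Mondays fall on 1, 8, 15, 22; the last is February 22.
March 9, 2021 does not fall between 27 September 2020 and 22 February 2021, so daylight saving is not in effect and Casosa Station is at UTC+11:00.
13:45 Casosa Station − 11h = 02:45 UTC.
1 April 2021 is a Thursday, so the first Sunday is April 4 and the third is April 18.
1 November 2021 is a Monday, so the first Sunday is November 7.
At the standard offset (UTC+07:00), 02:45 UTC + 7h = 09:45 Ulath Standard Time standard time.
Daylight saving runs 18 April – 7 November; the standard-time date in Ulath Standard Time, March 9, 2021, is outside that window, so Ulath Standard Time is on standard time at UTC+07:00.
02:45 UTC + 7h = 09:45 Ulath Standard Time.

09:45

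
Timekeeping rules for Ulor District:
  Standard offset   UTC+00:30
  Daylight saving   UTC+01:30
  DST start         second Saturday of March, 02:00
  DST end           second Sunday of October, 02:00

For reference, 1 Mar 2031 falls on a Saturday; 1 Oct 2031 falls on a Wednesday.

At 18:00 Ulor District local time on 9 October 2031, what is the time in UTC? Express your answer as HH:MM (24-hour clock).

16:30

1 March 2031 is a Saturday, so the first Saturday is March 1 and the second is March 8.
1 October 2031 is a Wednesday, so the first Sunday is October 5 and the second is October 12.
Daylight saving runs 8 March – 12 October; 9 October 2031 is inside that window, so Ulor District is at UTC+01:30.
18:00 local − 1h30m = 16:30 UTC.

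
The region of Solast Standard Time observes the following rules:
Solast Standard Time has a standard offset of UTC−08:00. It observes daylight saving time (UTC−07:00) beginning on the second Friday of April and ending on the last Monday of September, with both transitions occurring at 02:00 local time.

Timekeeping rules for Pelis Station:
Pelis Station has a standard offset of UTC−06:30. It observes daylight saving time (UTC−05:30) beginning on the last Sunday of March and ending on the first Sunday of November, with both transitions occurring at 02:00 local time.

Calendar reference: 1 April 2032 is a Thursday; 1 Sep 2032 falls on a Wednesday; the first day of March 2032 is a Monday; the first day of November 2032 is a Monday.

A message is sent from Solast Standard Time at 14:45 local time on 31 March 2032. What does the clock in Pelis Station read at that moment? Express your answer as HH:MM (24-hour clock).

1 April 2032 is a Thursday, so the first Friday is April 2 and the second is April 9.
1 September 2032 is a Wednesday, so Mondays fall on 6, 13, 20, 27; the last is September 27.
31 March 2032 does not fall between 9 April and 27 September, so daylight saving is not in effect and Solast Standard Time is at UTC−08:00.
14:45 Solast Standard Time + 8h = 22:45 UTC.
1 March 2032 is a Monday, so Sundays fall on 7, 14, 21, 28; the last is March 28.
1 November 2032 is a Monday, so the first Sunday is November 7.
At the standard offset (UTC−06:30), 22:45 UTC − 6h30m = 16:15 Pelis Station standard time.
The standard-time date in Pelis Station, 31 March 2032, falls between 28 March and 7 November, so daylight saving is in effect and Pelis Station is at UTC−05:30.
22:45 UTC − 5h30m = 17:15 Pelis Station.

17:15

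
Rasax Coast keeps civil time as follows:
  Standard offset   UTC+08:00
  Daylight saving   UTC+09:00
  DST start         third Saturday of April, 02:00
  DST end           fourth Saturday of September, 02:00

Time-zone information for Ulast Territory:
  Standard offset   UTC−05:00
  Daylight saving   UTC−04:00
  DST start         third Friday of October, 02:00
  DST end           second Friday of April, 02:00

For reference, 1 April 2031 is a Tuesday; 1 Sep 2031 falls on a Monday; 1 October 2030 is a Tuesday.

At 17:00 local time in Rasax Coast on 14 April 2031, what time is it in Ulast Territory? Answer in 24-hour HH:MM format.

1 April 2031 is a Tuesday, so the first Saturday is April 5 and the third is April 19.
1 September 2031 is a Monday, so the first Saturday is September 6 and the fourth is September 27.
14 April 2031 does not fall between 19 April and 27 September, so daylight saving is not in effect and Rasax Coast is at UTC+08:00.
17:00 Rasax Coast − 8h = 09:00 UTC.
1 October 2030 is a Tuesday, so the first Friday is October 4 and the third is October 18.
1 April 2031 is a Tuesday, so the first Friday is April 4 and the second is April 11.
At the standard offset (UTC−05:00), 09:00 UTC − 5h = 04:00 Ulast Territory standard time.
The standard-time date in Ulast Territory, 14 April 2031, is outside the daylight-saving period (18 October 2030 – 11 April 2031), so Ulast Territory is on standard time, UTC−05:00.
09:00 UTC − 5h = 04:00 Ulast Territory.

04:00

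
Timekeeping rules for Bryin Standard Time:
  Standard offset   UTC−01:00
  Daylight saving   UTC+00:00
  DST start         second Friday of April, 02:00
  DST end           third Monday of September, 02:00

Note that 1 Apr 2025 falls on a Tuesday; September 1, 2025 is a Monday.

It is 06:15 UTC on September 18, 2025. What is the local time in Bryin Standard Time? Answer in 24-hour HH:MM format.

05:15

1 April 2025 is a Tuesday, so the first Friday is April 4 and the second is April 11.
1 September 2025 is a Monday, so the first Monday is September 1 and the third is September 15.
At the standard offset (UTC−01:00), 06:15 UTC − 1h = 05:15 Bryin Standard Time standard time.
The standard-time date in Bryin Standard Time, September 18, 2025, does not fall between 11 April and 15 September, so daylight saving is not in effect and Bryin Standard Time is at UTC−01:00.
06:15 UTC − 1h = 05:15 local.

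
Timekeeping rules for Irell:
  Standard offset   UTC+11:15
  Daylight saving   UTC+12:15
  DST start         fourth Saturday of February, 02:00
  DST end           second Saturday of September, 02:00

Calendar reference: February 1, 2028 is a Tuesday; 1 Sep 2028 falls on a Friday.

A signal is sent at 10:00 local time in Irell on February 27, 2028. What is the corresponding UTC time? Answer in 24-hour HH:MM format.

1 February 2028 is a Tuesday, so the first Saturday is February 5 and the fourth is February 26.
1 September 2028 is a Friday, so the first Saturday is September 2 and the second is September 9.
February 27, 2028 lies within the daylight-saving period (26 February – 9 September), so Irell is on daylight time, UTC+12:15.
10:00 local − 12h15m = 21:45 UTC (rolling into the previous day, 26 February 2028).

21:45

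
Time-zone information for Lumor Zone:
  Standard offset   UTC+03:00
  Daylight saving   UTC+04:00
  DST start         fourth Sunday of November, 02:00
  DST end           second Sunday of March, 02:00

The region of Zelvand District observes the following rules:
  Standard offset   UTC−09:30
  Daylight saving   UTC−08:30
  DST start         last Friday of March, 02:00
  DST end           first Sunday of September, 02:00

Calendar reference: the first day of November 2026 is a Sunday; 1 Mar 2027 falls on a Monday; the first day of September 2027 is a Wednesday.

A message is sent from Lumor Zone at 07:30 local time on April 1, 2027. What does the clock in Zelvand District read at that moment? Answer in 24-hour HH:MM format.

1 November 2026 is a Sunday, so the first Sunday is November 1 and the fourth is November 22.
1 March 2027 is a Monday, so the first Sunday is March 7 and the second is March 14.
April 1, 2027 does not fall between 22 November 2026 and 14 March 2027, so daylight saving is not in effect and Lumor Zone is at UTC+03:00.
07:30 Lumor Zone − 3h = 04:30 UTC.
1 March 2027 is a Monday, so Fridays fall on 5, 12, 19, 26; the last is March 26.
1 September 2027 is a Wednesday, so the first Sunday is September 5.
At the standard offset (UTC−09:30), 04:30 UTC − 9h30m = 19:00 Zelvand District standard time (rolling into the previous day, 31 March 2027).
The standard-time date in Zelvand District, March 31, 2027, falls between 26 March and 5 September, so daylight saving is in effect and Zelvand District is at UTC−08:30.
04:30 UTC − 8h30m = 20:00 Zelvand District (rolling into the previous day, 31 March 2027).

20:00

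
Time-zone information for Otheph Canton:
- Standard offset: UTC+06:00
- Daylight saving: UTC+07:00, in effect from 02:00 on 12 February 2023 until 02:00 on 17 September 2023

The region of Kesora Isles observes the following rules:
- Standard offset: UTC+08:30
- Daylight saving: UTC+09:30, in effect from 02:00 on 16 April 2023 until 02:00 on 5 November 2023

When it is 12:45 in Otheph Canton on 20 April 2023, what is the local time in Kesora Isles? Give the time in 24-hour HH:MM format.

15:15

20 April 2023 lies within the daylight-saving period (12 February – 17 September), so Otheph Canton is on daylight time, UTC+07:00.
12:45 Otheph Canton − 7h = 05:45 UTC.
At the standard offset (UTC+08:30), 05:45 UTC + 8h30m = 14:15 Kesora Isles standard time.
Daylight saving runs 16 April – 5 November; the standard-time date in Kesora Isles, 20 April 2023, is inside that window, so Kesora Isles is at UTC+09:30.
05:45 UTC + 9h30m = 15:15 Kesora Isles.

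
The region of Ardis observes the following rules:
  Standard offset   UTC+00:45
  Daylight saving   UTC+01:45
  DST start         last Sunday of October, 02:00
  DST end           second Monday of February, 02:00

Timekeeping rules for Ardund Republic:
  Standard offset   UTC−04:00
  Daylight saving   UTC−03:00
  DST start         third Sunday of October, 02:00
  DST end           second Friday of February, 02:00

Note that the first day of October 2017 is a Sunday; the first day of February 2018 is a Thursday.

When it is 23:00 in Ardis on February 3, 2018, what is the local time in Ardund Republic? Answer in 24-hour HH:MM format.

18:15

1 October 2017 is a Sunday, so Sundays fall on 1, 8, 15, 22, 29; the last is October 29.
1 February 2018 is a Thursday, so the first Monday is February 5 and the second is February 12.
Daylight saving runs 29 October 2017 – 12 February 2018; February 3, 2018 is inside that window, so Ardis is at UTC+01:45.
23:00 Ardis − 1h45m = 21:15 UTC.
1 October 2017 is a Sunday, so the first Sunday is October 1 and the third is October 15.
1 February 2018 is a Thursday, so the first Friday is February 2 and the second is February 9.
At the standard offset (UTC−04:00), 21:15 UTC − 4h = 17:15 Ardund Republic standard time.
The standard-time date in Ardund Republic, February 3, 2018, falls between 15 October 2017 and 9 February 2018, so daylight saving is in effect and Ardund Republic is at UTC−03:00.
21:15 UTC − 3h = 18:15 Ardund Republic.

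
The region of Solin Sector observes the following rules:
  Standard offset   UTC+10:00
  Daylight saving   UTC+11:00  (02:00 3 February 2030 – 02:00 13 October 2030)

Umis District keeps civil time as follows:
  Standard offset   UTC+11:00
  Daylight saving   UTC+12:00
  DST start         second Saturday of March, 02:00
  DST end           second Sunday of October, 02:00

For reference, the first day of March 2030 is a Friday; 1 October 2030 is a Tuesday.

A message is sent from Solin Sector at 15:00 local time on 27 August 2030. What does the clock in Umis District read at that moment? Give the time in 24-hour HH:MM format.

16:00

27 August 2030 falls between 3 February and 13 October, so daylight saving is in effect and Solin Sector is at UTC+11:00.
15:00 Solin Sector − 11h = 04:00 UTC.
1 March 2030 is a Friday, so the first Saturday is March 2 and the second is March 9.
1 October 2030 is a Tuesday, so the first Sunday is October 6 and the second is October 13.
At the standard offset (UTC+11:00), 04:00 UTC + 11h = 15:00 Umis District standard time.
Daylight saving runs 9 March – 13 October; the standard-time date in Umis District, 27 August 2030, is inside that window, so Umis District is at UTC+12:00.
04:00 UTC + 12h = 16:00 Umis District.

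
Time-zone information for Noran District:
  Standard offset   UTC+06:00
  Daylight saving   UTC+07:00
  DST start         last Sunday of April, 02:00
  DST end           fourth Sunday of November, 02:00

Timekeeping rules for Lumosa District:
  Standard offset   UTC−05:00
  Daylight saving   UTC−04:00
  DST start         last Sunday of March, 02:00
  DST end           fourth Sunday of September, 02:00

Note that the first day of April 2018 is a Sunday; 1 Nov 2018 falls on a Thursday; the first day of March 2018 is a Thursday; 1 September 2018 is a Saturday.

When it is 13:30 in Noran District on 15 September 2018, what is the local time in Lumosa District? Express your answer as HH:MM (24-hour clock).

1 April 2018 is a Sunday, so Sundays fall on 1, 8, 15, 22, 29; the last is April 29.
1 November 2018 is a Thursday, so the first Sunday is November 4 and the fourth is November 25.
Daylight saving runs 29 April – 25 November; 15 September 2018 is inside that window, so Noran District is at UTC+07:00.
13:30 Noran District − 7h = 06:30 UTC.
1 March 2018 is a Thursday, so Sundays fall on 4, 11, 18, 25; the last is March 25.
1 September 2018 is a Saturday, so the first Sunday is September 2 and the fourth is September 23.
At the standard offset (UTC−05:00), 06:30 UTC − 5h = 01:30 Lumosa District standard time.
The standard-time date in Lumosa District, 15 September 2018, falls between 25 March and 23 September, so daylight saving is in effect and Lumosa District is at UTC−04:00.
06:30 UTC − 4h = 02:30 Lumosa District.

02:30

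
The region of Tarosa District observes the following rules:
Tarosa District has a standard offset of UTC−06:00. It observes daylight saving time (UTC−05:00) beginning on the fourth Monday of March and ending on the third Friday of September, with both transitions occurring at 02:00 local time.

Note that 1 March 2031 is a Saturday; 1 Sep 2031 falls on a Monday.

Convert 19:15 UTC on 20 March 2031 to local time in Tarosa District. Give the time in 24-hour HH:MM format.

1 March 2031 is a Saturday, so the first Monday is March 3 and the fourth is March 24.
1 September 2031 is a Monday, so the first Friday is September 5 and the third is September 19.
At the standard offset (UTC−06:00), 19:15 UTC − 6h = 13:15 Tarosa District standard time.
Daylight saving runs 24 March – 19 September; the standard-time date in Tarosa District, 20 March 2031, is outside that window, so Tarosa District is on standard time at UTC−06:00.
19:15 UTC − 6h = 13:15 local.

13:15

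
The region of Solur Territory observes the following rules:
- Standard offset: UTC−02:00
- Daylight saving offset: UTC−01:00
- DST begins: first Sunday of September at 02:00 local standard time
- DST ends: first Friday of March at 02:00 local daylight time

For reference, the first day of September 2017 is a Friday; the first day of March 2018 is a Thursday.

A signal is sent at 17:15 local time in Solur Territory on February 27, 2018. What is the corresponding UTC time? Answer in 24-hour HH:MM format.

18:15

1 September 2017 is a Friday, so the first Sunday is September 3.
1 March 2018 is a Thursday, so the first Friday is March 2.
February 27, 2018 falls between 3 September 2017 and 2 March 2018, so daylight saving is in effect and Solur Territory is at UTC−01:00.
17:15 local + 1h = 18:15 UTC.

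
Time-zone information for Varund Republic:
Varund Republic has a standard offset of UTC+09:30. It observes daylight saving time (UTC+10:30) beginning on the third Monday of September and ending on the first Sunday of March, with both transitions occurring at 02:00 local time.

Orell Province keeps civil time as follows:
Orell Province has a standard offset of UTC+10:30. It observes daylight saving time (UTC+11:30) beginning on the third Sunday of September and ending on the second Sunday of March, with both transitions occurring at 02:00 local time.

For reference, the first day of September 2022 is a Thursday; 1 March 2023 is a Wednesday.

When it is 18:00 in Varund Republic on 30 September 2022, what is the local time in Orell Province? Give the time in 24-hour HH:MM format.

19:00

1 September 2022 is a Thursday, so the first Monday is September 5 and the third is September 19.
1 March 2023 is a Wednesday, so the first Sunday is March 5.
30 September 2022 falls between 19 September 2022 and 5 March 2023, so daylight saving is in effect and Varund Republic is at UTC+10:30.
18:00 Varund Republic − 10h30m = 07:30 UTC.
1 September 2022 is a Thursday, so the first Sunday is September 4 and the third is September 18.
1 March 2023 is a Wednesday, so the first Sunday is March 5 and the second is March 12.
At the standard offset (UTC+10:30), 07:30 UTC + 10h30m = 18:00 Orell Province standard time.
Daylight saving runs 18 September 2022 – 12 March 2023; the standard-time date in Orell Province, 30 September 2022, is inside that window, so Orell Province is at UTC+11:30.
07:30 UTC + 11h30m = 19:00 Orell Province.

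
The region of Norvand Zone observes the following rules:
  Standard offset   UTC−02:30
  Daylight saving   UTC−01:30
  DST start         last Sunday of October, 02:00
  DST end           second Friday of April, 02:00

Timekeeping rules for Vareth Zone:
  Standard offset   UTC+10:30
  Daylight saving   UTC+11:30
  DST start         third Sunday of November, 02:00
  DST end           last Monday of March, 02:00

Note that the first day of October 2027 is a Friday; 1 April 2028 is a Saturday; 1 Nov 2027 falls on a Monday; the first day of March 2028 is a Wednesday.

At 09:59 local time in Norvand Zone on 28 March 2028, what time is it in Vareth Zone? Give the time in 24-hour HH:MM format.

1 October 2027 is a Friday, so Sundays fall on 3, 10, 17, 24, 31; the last is October 31.
1 April 2028 is a Saturday, so the first Friday is April 7 and the second is April 14.
28 March 2028 lies within the daylight-saving period (31 October 2027 – 14 April 2028), so Norvand Zone is on daylight time, UTC−01:30.
09:59 Norvand Zone + 1h30m = 11:29 UTC.
1 November 2027 is a Monday, so the first Sunday is November 7 and the third is November 21.
1 March 2028 is a Wednesday, so Mondays fall on 6, 13, 20, 27; the last is March 27.
At the standard offset (UTC+10:30), 11:29 UTC + 10h30m = 21:59 Vareth Zone standard time.
Daylight saving runs 21 November 2027 – 27 March 2028; the standard-time date in Vareth Zone, 28 March 2028, is outside that window, so Vareth Zone is on standard time at UTC+10:30.
11:29 UTC + 10h30m = 21:59 Vareth Zone.

21:59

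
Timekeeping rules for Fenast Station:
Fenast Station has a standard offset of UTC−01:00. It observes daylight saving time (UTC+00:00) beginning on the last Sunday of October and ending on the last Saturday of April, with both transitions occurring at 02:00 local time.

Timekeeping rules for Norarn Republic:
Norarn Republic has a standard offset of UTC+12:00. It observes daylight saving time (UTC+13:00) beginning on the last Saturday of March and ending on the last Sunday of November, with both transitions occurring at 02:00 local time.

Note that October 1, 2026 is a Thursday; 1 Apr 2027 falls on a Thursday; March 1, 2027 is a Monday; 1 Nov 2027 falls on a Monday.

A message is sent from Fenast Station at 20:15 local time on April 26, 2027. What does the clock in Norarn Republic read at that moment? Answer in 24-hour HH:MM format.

1 October 2026 is a Thursday, so Sundays fall on 4, 11, 18, 25; the last is October 25.
1 April 2027 is a Thursday, so Saturdays fall on 3, 10, 17, 24; the last is April 24.
Daylight saving runs 25 October 2026 – 24 April 2027; April 26, 2027 is outside that window, so Fenast Station is on standard time at UTC−01:00.
20:15 Fenast Station + 1h = 21:15 UTC.
1 March 2027 is a Monday, so Saturdays fall on 6, 13, 20, 27; the last is March 27.
1 November 2027 is a Monday, so Sundays fall on 7, 14, 21, 28; the last is November 28.
At the standard offset (UTC+12:00), 21:15 UTC + 12h = 09:15 Norarn Republic standard time (rolling into the next day, 27 April 2027).
The standard-time date in Norarn Republic, April 27, 2027, lies within the daylight-saving period (27 March – 28 November), so Norarn Republic is on daylight time, UTC+13:00.
21:15 UTC + 13h = 10:15 Norarn Republic (rolling into the next day, 27 April 2027).

10:15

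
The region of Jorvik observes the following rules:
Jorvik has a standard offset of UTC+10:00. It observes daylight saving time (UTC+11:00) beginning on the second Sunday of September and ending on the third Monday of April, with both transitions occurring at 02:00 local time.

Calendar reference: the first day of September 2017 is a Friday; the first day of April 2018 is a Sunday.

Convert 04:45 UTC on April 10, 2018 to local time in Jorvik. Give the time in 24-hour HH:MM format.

15:45

1 September 2017 is a Friday, so the first Sunday is September 3 and the second is September 10.
1 April 2018 is a Sunday, so the first Monday is April 2 and the third is April 16.
At the standard offset (UTC+10:00), 04:45 UTC + 10h = 14:45 Jorvik standard time.
The standard-time date in Jorvik, April 10, 2018, falls between 10 September 2017 and 16 April 2018, so daylight saving is in effect and Jorvik is at UTC+11:00.
04:45 UTC + 11h = 15:45 local.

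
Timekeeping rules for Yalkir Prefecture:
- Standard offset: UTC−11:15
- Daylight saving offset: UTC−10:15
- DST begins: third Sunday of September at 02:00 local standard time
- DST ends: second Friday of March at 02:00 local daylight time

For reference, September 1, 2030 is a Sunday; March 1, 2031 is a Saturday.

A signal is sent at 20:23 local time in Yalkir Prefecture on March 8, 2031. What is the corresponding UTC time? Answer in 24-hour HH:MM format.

1 September 2030 is a Sunday, so the first Sunday is September 1 and the third is September 15.
1 March 2031 is a Saturday, so the first Friday is March 7 and the second is March 14.
Daylight saving runs 15 September 2030 – 14 March 2031; March 8, 2031 is inside that window, so Yalkir Prefecture is at UTC−10:15.
20:23 local + 10h15m = 06:38 UTC (rolling into the next day, 9 March 2031).

06:38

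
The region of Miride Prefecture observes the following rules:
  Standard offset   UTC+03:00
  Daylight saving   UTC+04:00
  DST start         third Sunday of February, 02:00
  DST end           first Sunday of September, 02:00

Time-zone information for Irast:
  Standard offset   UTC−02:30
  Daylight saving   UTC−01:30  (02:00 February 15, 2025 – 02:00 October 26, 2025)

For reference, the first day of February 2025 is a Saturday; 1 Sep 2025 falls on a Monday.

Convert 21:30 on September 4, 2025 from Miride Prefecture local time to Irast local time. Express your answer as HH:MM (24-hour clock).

1 February 2025 is a Saturday, so the first Sunday is February 2 and the third is February 16.
1 September 2025 is a Monday, so the first Sunday is September 7.
Daylight saving runs 16 February – 7 September; September 4, 2025 is inside that window, so Miride Prefecture is at UTC+04:00.
21:30 Miride Prefecture − 4h = 17:30 UTC.
At the standard offset (UTC−02:30), 17:30 UTC − 2h30m = 15:00 Irast standard time.
The standard-time date in Irast, September 4, 2025, lies within the daylight-saving period (15 February – 26 October), so Irast is on daylight time, UTC−01:30.
17:30 UTC − 1h30m = 16:00 Irast.

16:00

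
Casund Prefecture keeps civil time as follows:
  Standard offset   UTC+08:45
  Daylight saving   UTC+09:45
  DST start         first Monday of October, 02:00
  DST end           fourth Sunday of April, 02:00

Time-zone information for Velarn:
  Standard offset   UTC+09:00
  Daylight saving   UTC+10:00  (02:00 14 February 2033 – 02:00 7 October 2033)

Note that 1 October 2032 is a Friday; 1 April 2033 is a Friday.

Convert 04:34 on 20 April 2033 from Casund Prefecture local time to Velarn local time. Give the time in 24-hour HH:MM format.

04:49

1 October 2032 is a Friday, so the first Monday is October 4.
1 April 2033 is a Friday, so the first Sunday is April 3 and the fourth is April 24.
20 April 2033 lies within the daylight-saving period (4 October 2032 – 24 April 2033), so Casund Prefecture is on daylight time, UTC+09:45.
04:34 Casund Prefecture − 9h45m = 18:49 UTC (rolling into the previous day, 19 April 2033).
At the standard offset (UTC+09:00), 18:49 UTC + 9h = 03:49 Velarn standard time (rolling into the next day, 20 April 2033).
The standard-time date in Velarn, 20 April 2033, lies within the daylight-saving period (14 February – 7 October), so Velarn is on daylight time, UTC+10:00.
18:49 UTC + 10h = 04:49 Velarn (rolling into the next day, 20 April 2033).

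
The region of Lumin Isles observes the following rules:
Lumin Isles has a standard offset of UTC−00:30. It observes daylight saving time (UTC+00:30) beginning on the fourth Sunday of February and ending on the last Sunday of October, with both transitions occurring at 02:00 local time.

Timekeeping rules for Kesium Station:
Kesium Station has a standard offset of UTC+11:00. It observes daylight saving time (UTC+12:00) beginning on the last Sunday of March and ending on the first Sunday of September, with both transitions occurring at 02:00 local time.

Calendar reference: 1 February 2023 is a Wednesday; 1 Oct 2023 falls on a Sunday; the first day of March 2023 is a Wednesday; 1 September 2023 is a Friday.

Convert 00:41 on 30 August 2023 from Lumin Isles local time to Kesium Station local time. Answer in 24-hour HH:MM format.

1 February 2023 is a Wednesday, so the first Sunday is February 5 and the fourth is February 26.
1 October 2023 is a Sunday, so Sundays fall on 1, 8, 15, 22, 29; the last is October 29.
30 August 2023 falls between 26 February and 29 October, so daylight saving is in effect and Lumin Isles is at UTC+00:30.
00:41 Lumin Isles − 0h30m = 00:11 UTC.
1 March 2023 is a Wednesday, so Sundays fall on 5, 12, 19, 26; the last is March 26.
1 September 2023 is a Friday, so the first Sunday is September 3.
At the standard offset (UTC+11:00), 00:11 UTC + 11h = 11:11 Kesium Station standard time.
The standard-time date in Kesium Station, 30 August 2023, falls between 26 March and 3 September, so daylight saving is in effect and Kesium Station is at UTC+12:00.
00:11 UTC + 12h = 12:11 Kesium Station.

12:11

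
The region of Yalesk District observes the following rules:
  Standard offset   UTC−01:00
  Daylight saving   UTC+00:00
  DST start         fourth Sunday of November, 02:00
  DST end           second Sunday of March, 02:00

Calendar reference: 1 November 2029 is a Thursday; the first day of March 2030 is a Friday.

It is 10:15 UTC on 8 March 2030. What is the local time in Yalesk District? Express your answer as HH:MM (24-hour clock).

1 November 2029 is a Thursday, so the first Sunday is November 4 and the fourth is November 25.
1 March 2030 is a Friday, so the first Sunday is March 3 and the second is March 10.
At the standard offset (UTC−01:00), 10:15 UTC − 1h = 09:15 Yalesk District standard time.
The standard-time date in Yalesk District, 8 March 2030, falls between 25 November 2029 and 10 March 2030, so daylight saving is in effect and Yalesk District is at UTC+00:00.
10:15 UTC + 0h = 10:15 local.

10:15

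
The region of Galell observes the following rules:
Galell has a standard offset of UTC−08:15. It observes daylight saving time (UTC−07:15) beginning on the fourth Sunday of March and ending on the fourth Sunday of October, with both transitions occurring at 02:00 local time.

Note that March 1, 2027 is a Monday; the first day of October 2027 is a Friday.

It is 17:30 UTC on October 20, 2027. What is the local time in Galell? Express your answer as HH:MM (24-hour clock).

1 March 2027 is a Monday, so the first Sunday is March 7 and the fourth is March 28.
1 October 2027 is a Friday, so the first Sunday is October 3 and the fourth is October 24.
At the standard offset (UTC−08:15), 17:30 UTC − 8h15m = 09:15 Galell standard time.
Daylight saving runs 28 March – 24 October; the standard-time date in Galell, October 20, 2027, is inside that window, so Galell is at UTC−07:15.
17:30 UTC − 7h15m = 10:15 local.

10:15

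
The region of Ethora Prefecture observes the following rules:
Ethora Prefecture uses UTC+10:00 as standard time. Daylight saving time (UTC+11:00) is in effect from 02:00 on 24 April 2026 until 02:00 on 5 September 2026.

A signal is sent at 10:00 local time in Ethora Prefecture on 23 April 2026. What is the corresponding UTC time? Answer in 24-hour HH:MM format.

00:00

23 April 2026 is outside the daylight-saving period (24 April – 5 September), so Ethora Prefecture is on standard time, UTC+10:00.
10:00 local − 10h = 00:00 UTC.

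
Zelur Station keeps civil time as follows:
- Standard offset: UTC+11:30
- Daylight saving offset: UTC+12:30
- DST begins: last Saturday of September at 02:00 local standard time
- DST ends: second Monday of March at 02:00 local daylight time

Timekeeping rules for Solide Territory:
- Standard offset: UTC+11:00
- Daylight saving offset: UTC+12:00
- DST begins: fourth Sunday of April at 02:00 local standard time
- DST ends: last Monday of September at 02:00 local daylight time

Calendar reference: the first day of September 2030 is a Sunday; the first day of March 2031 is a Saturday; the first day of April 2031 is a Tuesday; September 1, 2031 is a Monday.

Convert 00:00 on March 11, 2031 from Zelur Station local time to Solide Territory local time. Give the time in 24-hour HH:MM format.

23:30

1 September 2030 is a Sunday, so Saturdays fall on 7, 14, 21, 28; the last is September 28.
1 March 2031 is a Saturday, so the first Monday is March 3 and the second is March 10.
Daylight saving runs 28 September 2030 – 10 March 2031; March 11, 2031 is outside that window, so Zelur Station is on standard time at UTC+11:30.
00:00 Zelur Station − 11h30m = 12:30 UTC (rolling into the previous day, 10 March 2031).
1 April 2031 is a Tuesday, so the first Sunday is April 6 and the fourth is April 27.
1 September 2031 is a Monday, so Mondays fall on 1, 8, 15, 22, 29; the last is September 29.
At the standard offset (UTC+11:00), 12:30 UTC + 11h = 23:30 Solide Territory standard time.
Daylight saving runs 27 April – 29 September; the standard-time date in Solide Territory, March 10, 2031, is outside that window, so Solide Territory is on standard time at UTC+11:00.
12:30 UTC + 11h = 23:30 Solide Territory.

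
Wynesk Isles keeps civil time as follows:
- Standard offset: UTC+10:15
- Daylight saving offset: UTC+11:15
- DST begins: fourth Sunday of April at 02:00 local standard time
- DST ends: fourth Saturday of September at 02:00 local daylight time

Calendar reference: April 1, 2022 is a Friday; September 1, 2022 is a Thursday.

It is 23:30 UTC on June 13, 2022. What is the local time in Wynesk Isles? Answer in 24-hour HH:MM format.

10:45

1 April 2022 is a Friday, so the first Sunday is April 3 and the fourth is April 24.
1 September 2022 is a Thursday, so the first Saturday is September 3 and the fourth is September 24.
At the standard offset (UTC+10:15), 23:30 UTC + 10h15m = 09:45 Wynesk Isles standard time (rolling into the next day, 14 June 2022).
Daylight saving runs 24 April – 24 September; the standard-time date in Wynesk Isles, June 14, 2022, is inside that window, so Wynesk Isles is at UTC+11:15.
23:30 UTC + 11h15m = 10:45 local (rolling into the next day, 14 June 2022).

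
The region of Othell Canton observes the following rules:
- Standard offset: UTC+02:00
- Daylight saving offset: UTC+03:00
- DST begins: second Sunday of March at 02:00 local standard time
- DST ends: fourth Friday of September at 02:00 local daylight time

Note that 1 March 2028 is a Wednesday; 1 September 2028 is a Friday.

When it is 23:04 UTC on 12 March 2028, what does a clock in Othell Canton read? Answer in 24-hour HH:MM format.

1 March 2028 is a Wednesday, so the first Sunday is March 5 and the second is March 12.
1 September 2028 is a Friday, so the first Friday is September 1 and the fourth is September 22.
At the standard offset (UTC+02:00), 23:04 UTC + 2h = 01:04 Othell Canton standard time (rolling into the next day, 13 March 2028).
The standard-time date in Othell Canton, 13 March 2028, falls between 12 March and 22 September, so daylight saving is in effect and Othell Canton is at UTC+03:00.
23:04 UTC + 3h = 02:04 local (rolling into the next day, 13 March 2028).

02:04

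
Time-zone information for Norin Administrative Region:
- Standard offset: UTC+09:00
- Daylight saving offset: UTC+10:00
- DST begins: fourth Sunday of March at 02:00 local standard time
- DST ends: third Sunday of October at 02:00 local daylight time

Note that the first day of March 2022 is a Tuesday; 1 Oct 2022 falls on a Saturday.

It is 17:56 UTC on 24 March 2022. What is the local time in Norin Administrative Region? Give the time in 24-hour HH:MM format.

1 March 2022 is a Tuesday, so the first Sunday is March 6 and the fourth is March 27.
1 October 2022 is a Saturday, so the first Sunday is October 2 and the third is October 16.
At the standard offset (UTC+09:00), 17:56 UTC + 9h = 02:56 Norin Administrative Region standard time (rolling into the next day, 25 March 2022).
The standard-time date in Norin Administrative Region, 25 March 2022, is outside the daylight-saving period (27 March – 16 October), so Norin Administrative Region is on standard time, UTC+09:00.
17:56 UTC + 9h = 02:56 local (rolling into the next day, 25 March 2022).

02:56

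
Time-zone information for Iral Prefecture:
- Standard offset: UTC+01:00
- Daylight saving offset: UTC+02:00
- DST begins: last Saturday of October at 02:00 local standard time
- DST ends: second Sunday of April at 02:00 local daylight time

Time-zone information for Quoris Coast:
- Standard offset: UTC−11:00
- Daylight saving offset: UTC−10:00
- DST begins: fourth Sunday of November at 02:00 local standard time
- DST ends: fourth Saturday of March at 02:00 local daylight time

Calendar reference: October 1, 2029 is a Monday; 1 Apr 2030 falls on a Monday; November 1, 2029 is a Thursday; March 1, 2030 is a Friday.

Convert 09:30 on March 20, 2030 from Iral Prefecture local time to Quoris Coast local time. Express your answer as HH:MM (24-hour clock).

1 October 2029 is a Monday, so Saturdays fall on 6, 13, 20, 27; the last is October 27.
1 April 2030 is a Monday, so the first Sunday is April 7 and the second is April 14.
March 20, 2030 falls between 27 October 2029 and 14 April 2030, so daylight saving is in effect and Iral Prefecture is at UTC+02:00.
09:30 Iral Prefecture − 2h = 07:30 UTC.
1 November 2029 is a Thursday, so the first Sunday is November 4 and the fourth is November 25.
1 March 2030 is a Friday, so the first Saturday is March 2 and the fourth is March 23.
At the standard offset (UTC−11:00), 07:30 UTC − 11h = 20:30 Quoris Coast standard time (rolling into the previous day, 19 March 2030).
Daylight saving runs 25 November 2029 – 23 March 2030; the standard-time date in Quoris Coast, March 19, 2030, is inside that window, so Quoris Coast is at UTC−10:00.
07:30 UTC − 10h = 21:30 Quoris Coast (rolling into the previous day, 19 March 2030).

21:30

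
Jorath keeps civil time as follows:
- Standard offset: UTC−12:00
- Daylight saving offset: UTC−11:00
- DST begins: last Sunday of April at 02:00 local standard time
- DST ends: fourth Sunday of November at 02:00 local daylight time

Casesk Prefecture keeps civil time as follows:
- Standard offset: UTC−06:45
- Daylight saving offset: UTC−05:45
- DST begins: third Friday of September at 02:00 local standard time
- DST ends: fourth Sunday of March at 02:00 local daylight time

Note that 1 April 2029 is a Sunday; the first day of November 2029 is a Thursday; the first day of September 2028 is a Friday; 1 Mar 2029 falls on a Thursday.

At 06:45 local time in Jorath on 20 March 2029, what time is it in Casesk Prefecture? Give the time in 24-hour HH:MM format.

1 April 2029 is a Sunday, so Sundays fall on 1, 8, 15, 22, 29; the last is April 29.
1 November 2029 is a Thursday, so the first Sunday is November 4 and the fourth is November 25.
20 March 2029 does not fall between 29 April and 25 November, so daylight saving is not in effect and Jorath is at UTC−12:00.
06:45 Jorath + 12h = 18:45 UTC.
1 September 2028 is a Friday, so the first Friday is September 1 and the third is September 15.
1 March 2029 is a Thursday, so the first Sunday is March 4 and the fourth is March 25.
At the standard offset (UTC−06:45), 18:45 UTC − 6h45m = 12:00 Casesk Prefecture standard time.
The standard-time date in Casesk Prefecture, 20 March 2029, falls between 15 September 2028 and 25 March 2029, so daylight saving is in effect and Casesk Prefecture is at UTC−05:45.
18:45 UTC − 5h45m = 13:00 Casesk Prefecture.

13:00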